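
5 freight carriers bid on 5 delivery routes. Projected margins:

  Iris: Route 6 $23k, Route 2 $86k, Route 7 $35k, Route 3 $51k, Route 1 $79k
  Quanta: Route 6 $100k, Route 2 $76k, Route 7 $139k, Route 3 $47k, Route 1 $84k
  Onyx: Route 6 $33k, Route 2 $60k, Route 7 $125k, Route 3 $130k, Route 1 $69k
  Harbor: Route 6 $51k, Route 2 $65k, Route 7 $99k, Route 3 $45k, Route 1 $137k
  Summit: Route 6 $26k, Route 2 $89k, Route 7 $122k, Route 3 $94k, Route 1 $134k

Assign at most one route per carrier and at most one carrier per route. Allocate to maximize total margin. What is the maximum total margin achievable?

This is the linear assignment problem.
Optimal: Iris→Route 2 ($86k), Quanta→Route 6 ($100k), Onyx→Route 3 ($130k), Harbor→Route 1 ($137k), Summit→Route 7 ($122k) — total 86+100+130+137+122 = $575k.
Max-entry greedy (repeatedly take the single best remaining cell) gives $518k, worse by 57.
Swapping Harbor↔Summit (Harbor→Route 7 $99k, Summit→Route 1 $134k) loses 26.
No other one-to-one assignment exceeds $575k.

Maximum total: $575k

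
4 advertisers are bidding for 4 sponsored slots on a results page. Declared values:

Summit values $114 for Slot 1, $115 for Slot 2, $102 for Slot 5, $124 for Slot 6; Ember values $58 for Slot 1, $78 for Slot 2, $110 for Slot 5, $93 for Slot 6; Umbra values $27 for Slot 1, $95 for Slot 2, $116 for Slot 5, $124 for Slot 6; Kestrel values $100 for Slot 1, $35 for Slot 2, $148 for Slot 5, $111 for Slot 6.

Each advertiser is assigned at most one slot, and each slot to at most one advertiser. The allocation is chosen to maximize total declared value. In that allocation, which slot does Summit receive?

Summit receives Slot 1.

Optimal: Summit→Slot 1 ($114), Ember→Slot 2 ($78), Umbra→Slot 6 ($124), Kestrel→Slot 5 ($148) — total 114+78+124+148 = $464.
Swapping Ember↔Summit (Ember→Slot 1 $58, Summit→Slot 2 $115) loses 19.
Summit's own top slot is Slot 6 ($124), but forcing Summit→Slot 6 and reassigning the rest optimally gives only $429 — worse by 35.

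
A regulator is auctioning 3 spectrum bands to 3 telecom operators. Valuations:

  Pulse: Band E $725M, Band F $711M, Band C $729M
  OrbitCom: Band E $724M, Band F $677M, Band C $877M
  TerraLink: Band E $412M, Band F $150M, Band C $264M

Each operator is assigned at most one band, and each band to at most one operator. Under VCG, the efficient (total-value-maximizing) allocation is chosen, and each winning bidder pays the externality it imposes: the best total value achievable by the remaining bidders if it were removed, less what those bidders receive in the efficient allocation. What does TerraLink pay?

TerraLink pays $14M.

Efficient allocation: Pulse→Band F ($711M), OrbitCom→Band C ($877M), TerraLink→Band E ($412M); total welfare W = $2000M.
TerraLink receives Band E at value $412M, so the others get W − 412 = $1588M.
Without TerraLink: best allocation of the remaining 2 bidders over all 3 bands is Pulse→Band E ($725M), OrbitCom→Band C ($877M), total $1602M.
VCG payment = (others' best without TerraLink) − (others' welfare with TerraLink) = 1602 − 1588 = $14M.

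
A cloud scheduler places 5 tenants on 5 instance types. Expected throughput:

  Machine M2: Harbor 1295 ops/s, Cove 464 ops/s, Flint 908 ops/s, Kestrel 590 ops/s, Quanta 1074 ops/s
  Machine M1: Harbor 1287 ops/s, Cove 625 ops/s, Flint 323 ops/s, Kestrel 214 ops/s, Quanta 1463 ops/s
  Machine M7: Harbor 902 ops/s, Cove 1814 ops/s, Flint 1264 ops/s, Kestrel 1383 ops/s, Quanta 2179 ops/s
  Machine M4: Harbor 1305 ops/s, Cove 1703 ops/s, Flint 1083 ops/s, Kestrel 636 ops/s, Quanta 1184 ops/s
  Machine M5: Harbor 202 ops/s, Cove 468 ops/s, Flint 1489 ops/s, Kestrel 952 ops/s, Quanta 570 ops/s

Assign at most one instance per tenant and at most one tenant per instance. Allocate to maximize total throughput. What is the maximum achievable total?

Max total: 7333 ops/s

Optimal: Harbor→Machine M2 (1295 ops/s), Cove→Machine M4 (1703 ops/s), Flint→Machine M5 (1489 ops/s), Kestrel→Machine M7 (1383 ops/s), Quanta→Machine M1 (1463 ops/s) — total 1295+1703+1489+1383+1463 = 7333 ops/s.
Max-entry greedy (repeatedly take the single best remaining cell) gives 6880 ops/s, worse by 453.
Swapping Flint↔Quanta (Flint→Machine M1 323 ops/s, Quanta→Machine M5 570 ops/s) loses 2059.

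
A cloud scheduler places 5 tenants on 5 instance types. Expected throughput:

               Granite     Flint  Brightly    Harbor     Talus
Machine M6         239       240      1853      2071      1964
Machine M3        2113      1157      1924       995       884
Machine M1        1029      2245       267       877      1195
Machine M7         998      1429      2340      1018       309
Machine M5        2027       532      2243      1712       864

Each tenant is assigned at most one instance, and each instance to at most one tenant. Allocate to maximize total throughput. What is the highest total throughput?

Treat this as an assignment problem: match each tenant to one instance.
Optimal: Granite→Machine M3 (2113 ops/s), Flint→Machine M1 (2245 ops/s), Brightly→Machine M7 (2340 ops/s), Harbor→Machine M5 (1712 ops/s), Talus→Machine M6 (1964 ops/s) — total 2113+2245+2340+1712+1964 = 10374 ops/s.
Row-greedy (each tenant in turn takes its best remaining instance) gives 9633 ops/s, worse by 741.
Swapping Brightly↔Talus (Brightly→Machine M6 1853 ops/s, Talus→Machine M7 309 ops/s) loses 2142.
Every other assignment is strictly worse.

Max total: 10374 ops/s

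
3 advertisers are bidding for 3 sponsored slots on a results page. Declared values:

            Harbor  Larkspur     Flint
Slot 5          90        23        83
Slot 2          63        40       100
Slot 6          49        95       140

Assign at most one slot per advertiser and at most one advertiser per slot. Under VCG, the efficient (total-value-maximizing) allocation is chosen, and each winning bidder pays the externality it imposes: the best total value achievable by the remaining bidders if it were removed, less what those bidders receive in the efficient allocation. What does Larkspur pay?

Efficient allocation: Harbor→Slot 5 ($90), Larkspur→Slot 6 ($95), Flint→Slot 2 ($100); total welfare W = $285.
Larkspur receives Slot 6 at value $95, so the others get W − 95 = $190.
Without Larkspur: best allocation of the remaining 2 bidders over all 3 slots is Harbor→Slot 5 ($90), Flint→Slot 6 ($140), total $230.
VCG payment = (others' best without Larkspur) − (others' welfare with Larkspur) = 230 − 190 = $40.

Larkspur pays $40.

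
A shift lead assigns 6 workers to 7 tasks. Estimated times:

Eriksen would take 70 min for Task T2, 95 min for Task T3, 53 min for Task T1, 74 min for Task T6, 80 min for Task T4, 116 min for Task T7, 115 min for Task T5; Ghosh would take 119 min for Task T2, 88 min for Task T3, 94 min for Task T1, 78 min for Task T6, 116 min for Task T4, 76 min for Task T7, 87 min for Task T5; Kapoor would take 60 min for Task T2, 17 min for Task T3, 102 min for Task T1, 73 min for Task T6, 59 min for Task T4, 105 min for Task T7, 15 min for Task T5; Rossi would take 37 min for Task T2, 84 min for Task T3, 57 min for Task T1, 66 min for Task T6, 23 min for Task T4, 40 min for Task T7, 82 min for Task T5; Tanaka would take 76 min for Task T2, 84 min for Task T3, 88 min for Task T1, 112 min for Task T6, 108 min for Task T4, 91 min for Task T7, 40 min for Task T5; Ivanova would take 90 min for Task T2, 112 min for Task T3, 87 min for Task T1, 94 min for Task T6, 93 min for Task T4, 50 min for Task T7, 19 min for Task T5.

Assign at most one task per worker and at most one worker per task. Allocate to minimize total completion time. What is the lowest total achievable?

Minimum total: 261 min

This is the linear assignment problem.
Optimal: Eriksen→Task T1 (53 min), Ghosh→Task T6 (78 min), Kapoor→Task T3 (17 min), Rossi→Task T4 (23 min), Tanaka→Task T5 (40 min), Ivanova→Task T7 (50 min) — total 53+78+17+23+40+50 = 261 min.
Row-greedy (each worker in turn takes its cheapest remaining task) gives 337 min, worse by 76.
No other one-to-one assignment undercuts 261 min.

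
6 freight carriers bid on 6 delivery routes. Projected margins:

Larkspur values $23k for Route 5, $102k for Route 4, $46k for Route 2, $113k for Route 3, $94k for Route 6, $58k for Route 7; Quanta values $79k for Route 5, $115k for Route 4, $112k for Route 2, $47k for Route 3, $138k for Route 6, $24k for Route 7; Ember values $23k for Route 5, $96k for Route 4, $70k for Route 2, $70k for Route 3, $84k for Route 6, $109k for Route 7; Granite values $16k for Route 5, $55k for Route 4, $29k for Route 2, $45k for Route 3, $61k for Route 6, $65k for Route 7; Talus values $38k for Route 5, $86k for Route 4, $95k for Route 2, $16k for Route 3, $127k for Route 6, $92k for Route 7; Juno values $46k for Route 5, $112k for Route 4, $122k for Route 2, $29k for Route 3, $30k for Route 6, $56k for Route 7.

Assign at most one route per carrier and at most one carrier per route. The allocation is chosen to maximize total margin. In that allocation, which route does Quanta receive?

Optimal: Larkspur→Route 3 ($113k), Quanta→Route 5 ($79k), Ember→Route 7 ($109k), Granite→Route 4 ($55k), Talus→Route 6 ($127k), Juno→Route 2 ($122k) — total 113+79+109+55+127+122 = $605k.
Max-entry greedy (repeatedly take the single best remaining cell) gives $584k, worse by 21.
Next-best assignment: Larkspur→Route 3, Quanta→Route 5, Ember→Route 4, Granite→Route 7, Talus→Route 6, Juno→Route 2 = $602k.
Swapping Granite↔Juno (Granite→Route 2 $29k, Juno→Route 4 $112k) loses 36.
Every other assignment is strictly worse.
Quanta's own top route is Route 6 ($138k), but forcing Quanta→Route 6 and reassigning the rest optimally gives only $584k — worse by 21.

Quanta receives Route 5.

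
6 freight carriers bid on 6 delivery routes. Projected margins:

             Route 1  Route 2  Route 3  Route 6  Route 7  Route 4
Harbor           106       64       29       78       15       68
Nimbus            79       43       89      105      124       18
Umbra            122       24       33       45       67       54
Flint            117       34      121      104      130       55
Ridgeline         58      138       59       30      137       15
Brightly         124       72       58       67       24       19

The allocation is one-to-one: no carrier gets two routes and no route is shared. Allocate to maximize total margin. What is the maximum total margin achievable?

Maximum total: $640k

Optimal: Harbor→Route 4 ($68k), Nimbus→Route 7 ($124k), Umbra→Route 1 ($122k), Flint→Route 3 ($121k), Ridgeline→Route 2 ($138k), Brightly→Route 6 ($67k) — total 68+124+122+121+138+67 = $640k.
Max-entry greedy (repeatedly take the single best remaining cell) gives $598k, worse by 42.
Swapping Ridgeline↔Nimbus (Ridgeline→Route 7 $137k, Nimbus→Route 2 $43k) loses 82.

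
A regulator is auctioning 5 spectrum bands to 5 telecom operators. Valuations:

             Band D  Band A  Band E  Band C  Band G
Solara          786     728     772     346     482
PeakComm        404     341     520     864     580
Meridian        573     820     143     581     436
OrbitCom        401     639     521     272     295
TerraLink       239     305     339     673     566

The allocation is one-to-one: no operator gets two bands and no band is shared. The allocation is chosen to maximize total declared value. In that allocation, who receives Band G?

TerraLink receives Band G.

This is the linear assignment problem.
Optimal: Solara→Band D ($786M), PeakComm→Band C ($864M), Meridian→Band A ($820M), OrbitCom→Band E ($521M), TerraLink→Band G ($566M) — total 786+864+820+521+566 = $3557M.
TerraLink's own top band is Band C ($673M), but forcing TerraLink→Band C and reassigning the rest optimally gives only $3380M — worse by 177.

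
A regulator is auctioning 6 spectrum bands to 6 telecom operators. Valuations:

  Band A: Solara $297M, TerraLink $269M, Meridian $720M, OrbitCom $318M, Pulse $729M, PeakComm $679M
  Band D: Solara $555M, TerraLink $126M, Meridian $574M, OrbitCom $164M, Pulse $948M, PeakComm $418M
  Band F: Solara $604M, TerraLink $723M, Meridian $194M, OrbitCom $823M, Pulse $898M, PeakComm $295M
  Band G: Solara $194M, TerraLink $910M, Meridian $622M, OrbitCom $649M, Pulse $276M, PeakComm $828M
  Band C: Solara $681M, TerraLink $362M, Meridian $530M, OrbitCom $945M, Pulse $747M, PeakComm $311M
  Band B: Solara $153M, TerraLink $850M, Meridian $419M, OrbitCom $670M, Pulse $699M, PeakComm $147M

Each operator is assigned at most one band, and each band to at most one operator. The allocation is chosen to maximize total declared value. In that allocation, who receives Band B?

TerraLink receives Band B.

Optimal: Solara→Band F ($604M), TerraLink→Band B ($850M), Meridian→Band A ($720M), OrbitCom→Band C ($945M), Pulse→Band D ($948M), PeakComm→Band G ($828M) — total 604+850+720+945+948+828 = $4895M.
Column-greedy (each band in turn goes to its best remaining operator) gives $3864M, worse by 1031.
Swapping TerraLink↔PeakComm (TerraLink→Band G $910M, PeakComm→Band B $147M) loses 621.
Every other assignment is strictly worse.
TerraLink's own top band is Band G ($910M), but forcing TerraLink→Band G and reassigning the rest optimally gives only $4505M — worse by 390.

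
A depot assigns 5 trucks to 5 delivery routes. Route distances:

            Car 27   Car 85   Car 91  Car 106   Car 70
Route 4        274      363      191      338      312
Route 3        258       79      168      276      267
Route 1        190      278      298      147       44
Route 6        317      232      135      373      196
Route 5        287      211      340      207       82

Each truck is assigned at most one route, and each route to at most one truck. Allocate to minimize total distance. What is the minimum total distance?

Min total: 717 km

Optimal: Car 27→Route 4 (274 km), Car 85→Route 3 (79 km), Car 91→Route 6 (135 km), Car 106→Route 1 (147 km), Car 70→Route 5 (82 km) — total 274+79+135+147+82 = 717 km.
Column-greedy (each route in turn goes to its cheapest remaining truck) gives 838 km, worse by 121.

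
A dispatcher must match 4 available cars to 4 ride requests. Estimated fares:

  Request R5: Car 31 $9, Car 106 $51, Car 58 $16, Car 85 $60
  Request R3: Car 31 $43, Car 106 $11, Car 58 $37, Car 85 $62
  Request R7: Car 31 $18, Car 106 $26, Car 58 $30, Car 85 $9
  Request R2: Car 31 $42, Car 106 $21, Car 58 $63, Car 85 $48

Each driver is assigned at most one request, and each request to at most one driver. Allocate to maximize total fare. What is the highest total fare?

Optimal: Car 31→Request R7 ($18), Car 106→Request R5 ($51), Car 58→Request R2 ($63), Car 85→Request R3 ($62) — total 18+51+63+62 = $194.
Next-best assignment: Car 31→Request R3, Car 106→Request R7, Car 58→Request R2, Car 85→Request R5 = $192.
Swapping Car 106↔Car 31 (Car 106→Request R7 $26, Car 31→Request R5 $9) loses 34.
No other one-to-one assignment exceeds $194.

Max total: $194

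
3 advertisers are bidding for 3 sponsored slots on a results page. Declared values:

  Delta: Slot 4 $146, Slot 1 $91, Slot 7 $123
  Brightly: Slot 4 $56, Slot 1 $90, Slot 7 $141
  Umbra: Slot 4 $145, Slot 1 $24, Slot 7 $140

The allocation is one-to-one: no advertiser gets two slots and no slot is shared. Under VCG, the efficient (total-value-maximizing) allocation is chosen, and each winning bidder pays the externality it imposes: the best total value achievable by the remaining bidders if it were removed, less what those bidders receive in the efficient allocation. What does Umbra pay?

Umbra pays $55.

Efficient allocation: Delta→Slot 1 ($91), Brightly→Slot 7 ($141), Umbra→Slot 4 ($145); total welfare W = $377.
Umbra receives Slot 4 at value $145, so the others get W − 145 = $232.
Without Umbra: best allocation of the remaining 2 bidders over all 3 slots is Delta→Slot 4 ($146), Brightly→Slot 7 ($141), total $287.
VCG payment = (others' best without Umbra) − (others' welfare with Umbra) = 287 − 232 = $55.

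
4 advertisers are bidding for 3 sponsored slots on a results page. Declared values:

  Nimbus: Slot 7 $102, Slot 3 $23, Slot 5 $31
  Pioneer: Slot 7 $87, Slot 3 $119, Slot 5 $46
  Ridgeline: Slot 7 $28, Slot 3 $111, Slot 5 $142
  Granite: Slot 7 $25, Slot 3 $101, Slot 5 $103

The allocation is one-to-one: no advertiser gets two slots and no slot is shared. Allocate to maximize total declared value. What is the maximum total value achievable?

This is a one-to-one assignment (maximum-weight bipartite matching).
Optimal: Nimbus→Slot 7 ($102), Pioneer→Slot 3 ($119), Ridgeline→Slot 5 ($142) — total 102+119+142 = $363.
Checked against all permutations: $363 is optimal.

Maximum total: $363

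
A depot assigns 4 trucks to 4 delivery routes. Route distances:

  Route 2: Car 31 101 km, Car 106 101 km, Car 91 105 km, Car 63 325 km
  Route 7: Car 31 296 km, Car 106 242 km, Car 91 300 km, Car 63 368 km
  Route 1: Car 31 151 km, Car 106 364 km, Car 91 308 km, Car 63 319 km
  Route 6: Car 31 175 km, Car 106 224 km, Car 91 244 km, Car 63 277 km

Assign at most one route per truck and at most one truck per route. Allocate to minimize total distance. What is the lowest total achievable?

Optimal: Car 31→Route 1 (151 km), Car 106→Route 7 (242 km), Car 91→Route 2 (105 km), Car 63→Route 6 (277 km) — total 151+242+105+277 = 775 km.
Column-greedy (each route in turn goes to its cheapest remaining truck) gives 928 km, worse by 153.
Next-best assignment: Car 31→Route 1, Car 106→Route 2, Car 91→Route 7, Car 63→Route 6 = 829 km.
Swapping Car 63↔Car 31 (Car 63→Route 1 319 km, Car 31→Route 6 175 km) adds 66.
No other one-to-one assignment undercuts 775 km.

Minimum total: 775 km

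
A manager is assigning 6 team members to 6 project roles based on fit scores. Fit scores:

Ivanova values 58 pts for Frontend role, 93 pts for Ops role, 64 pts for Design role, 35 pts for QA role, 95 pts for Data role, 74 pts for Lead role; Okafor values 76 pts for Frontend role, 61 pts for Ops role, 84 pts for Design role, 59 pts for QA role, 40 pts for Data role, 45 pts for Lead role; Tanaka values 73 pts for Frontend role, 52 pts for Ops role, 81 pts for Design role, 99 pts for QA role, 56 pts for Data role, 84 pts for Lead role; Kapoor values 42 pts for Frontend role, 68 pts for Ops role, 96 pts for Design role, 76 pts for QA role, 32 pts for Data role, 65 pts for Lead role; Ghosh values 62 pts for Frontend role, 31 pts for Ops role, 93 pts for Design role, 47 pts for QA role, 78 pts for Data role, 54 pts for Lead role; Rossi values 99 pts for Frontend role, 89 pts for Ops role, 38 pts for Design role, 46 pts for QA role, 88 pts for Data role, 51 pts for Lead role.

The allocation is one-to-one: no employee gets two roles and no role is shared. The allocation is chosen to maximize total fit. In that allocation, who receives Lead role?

This is the linear assignment problem.
Optimal: Ivanova→Ops role (93 pts), Okafor→Design role (84 pts), Tanaka→QA role (99 pts), Kapoor→Lead role (65 pts), Ghosh→Data role (78 pts), Rossi→Frontend role (99 pts) — total 93+84+99+65+78+99 = 518 pts.
Max-entry greedy (repeatedly take the single best remaining cell) gives 504 pts, worse by 14.
Next-best assignment: Ivanova→Data role, Okafor→Frontend role, Tanaka→QA role, Kapoor→Lead role, Ghosh→Design role, Rossi→Ops role = 517 pts.
Checked against all permutations: 518 pts is optimal.
Kapoor's own top role is Design role (96 pts), but forcing Kapoor→Design role and reassigning the rest optimally gives only 512 pts — worse by 6.

Kapoor receives Lead role.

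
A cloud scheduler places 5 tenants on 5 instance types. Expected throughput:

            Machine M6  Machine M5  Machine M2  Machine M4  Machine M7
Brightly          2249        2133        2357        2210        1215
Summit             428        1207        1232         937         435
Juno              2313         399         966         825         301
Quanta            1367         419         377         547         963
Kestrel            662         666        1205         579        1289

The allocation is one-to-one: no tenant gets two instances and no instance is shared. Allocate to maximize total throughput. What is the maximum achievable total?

Optimal: Brightly→Machine M4 (2210 ops/s), Summit→Machine M5 (1207 ops/s), Juno→Machine M6 (2313 ops/s), Quanta→Machine M7 (963 ops/s), Kestrel→Machine M2 (1205 ops/s) — total 2210+1207+2313+963+1205 = 7898 ops/s.
Max-entry greedy (repeatedly take the single best remaining cell) gives 7713 ops/s, worse by 185.
Next-best assignment: Brightly→Machine M2, Summit→Machine M5, Juno→Machine M6, Quanta→Machine M4, Kestrel→Machine M7 = 7713 ops/s.
Swapping Quanta↔Juno (Quanta→Machine M6 1367 ops/s, Juno→Machine M7 301 ops/s) loses 1608.

Maximum total: 7898 ops/s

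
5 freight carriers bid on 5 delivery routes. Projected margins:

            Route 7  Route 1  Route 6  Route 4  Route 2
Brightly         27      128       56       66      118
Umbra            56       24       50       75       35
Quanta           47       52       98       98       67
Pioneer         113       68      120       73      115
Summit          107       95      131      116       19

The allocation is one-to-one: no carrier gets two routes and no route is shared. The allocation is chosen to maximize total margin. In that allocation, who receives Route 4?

Quanta receives Route 4.

Optimal: Brightly→Route 1 ($128k), Umbra→Route 7 ($56k), Quanta→Route 4 ($98k), Pioneer→Route 2 ($115k), Summit→Route 6 ($131k) — total 128+56+98+115+131 = $528k.
Row-greedy (each carrier in turn takes its best remaining route) gives $523k, worse by 5.
Swapping Quanta↔Umbra (Quanta→Route 7 $47k, Umbra→Route 4 $75k) loses 32.
Quanta's own top route is Route 6 ($98k), but forcing Quanta→Route 6 and reassigning the rest optimally gives only $523k — worse by 5.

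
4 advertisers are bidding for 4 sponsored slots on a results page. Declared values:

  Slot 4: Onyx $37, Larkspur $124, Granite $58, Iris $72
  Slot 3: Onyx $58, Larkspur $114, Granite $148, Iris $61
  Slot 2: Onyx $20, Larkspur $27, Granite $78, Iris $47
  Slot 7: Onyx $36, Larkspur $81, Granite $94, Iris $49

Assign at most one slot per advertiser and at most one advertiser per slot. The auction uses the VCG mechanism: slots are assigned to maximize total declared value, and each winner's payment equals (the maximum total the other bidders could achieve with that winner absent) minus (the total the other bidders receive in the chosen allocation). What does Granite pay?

Efficient allocation: Onyx→Slot 7 ($36), Larkspur→Slot 4 ($124), Granite→Slot 3 ($148), Iris→Slot 2 ($47); total welfare W = $355.
Granite receives Slot 3 at value $148, so the others get W − 148 = $207.
Without Granite: best allocation of the remaining 3 bidders over all 4 slots is Onyx→Slot 3 ($58), Larkspur→Slot 4 ($124), Iris→Slot 7 ($49), total $231.
VCG payment = (others' best without Granite) − (others' welfare with Granite) = 231 − 207 = $24.

Granite pays $24.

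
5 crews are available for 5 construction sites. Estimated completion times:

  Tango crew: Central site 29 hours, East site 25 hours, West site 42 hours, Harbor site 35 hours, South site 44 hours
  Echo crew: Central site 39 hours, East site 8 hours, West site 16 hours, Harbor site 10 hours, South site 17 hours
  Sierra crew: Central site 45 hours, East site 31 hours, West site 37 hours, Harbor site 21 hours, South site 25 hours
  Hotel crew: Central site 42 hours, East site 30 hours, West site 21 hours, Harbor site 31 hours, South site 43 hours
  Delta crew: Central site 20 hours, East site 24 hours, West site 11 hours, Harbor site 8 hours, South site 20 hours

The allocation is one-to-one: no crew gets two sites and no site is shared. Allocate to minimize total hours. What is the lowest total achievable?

Min total: 91 hours

This is the linear assignment problem.
Optimal: Tango crew→Central site (29 hours), Echo crew→East site (8 hours), Sierra crew→South site (25 hours), Hotel crew→West site (21 hours), Delta crew→Harbor site (8 hours) — total 29+8+25+21+8 = 91 hours.
Row-greedy (each crew in turn takes its cheapest remaining site) gives 101 hours, worse by 10.
No other one-to-one assignment undercuts 91 hours.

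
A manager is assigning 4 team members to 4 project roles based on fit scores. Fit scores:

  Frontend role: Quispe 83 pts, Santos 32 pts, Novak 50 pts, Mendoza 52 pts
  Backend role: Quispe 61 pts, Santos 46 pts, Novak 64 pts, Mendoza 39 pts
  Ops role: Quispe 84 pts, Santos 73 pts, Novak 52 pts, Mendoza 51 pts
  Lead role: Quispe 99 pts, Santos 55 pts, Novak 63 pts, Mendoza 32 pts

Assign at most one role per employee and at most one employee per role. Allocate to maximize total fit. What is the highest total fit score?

Optimal: Quispe→Lead role (99 pts), Santos→Ops role (73 pts), Novak→Backend role (64 pts), Mendoza→Frontend role (52 pts) — total 99+73+64+52 = 288 pts.
Column-greedy (each role in turn goes to its best remaining employee) gives 252 pts, worse by 36.
Next-best assignment: Quispe→Lead role, Santos→Ops role, Novak→Frontend role, Mendoza→Backend role = 261 pts.
Swapping Mendoza↔Quispe (Mendoza→Lead role 32 pts, Quispe→Frontend role 83 pts) loses 36.

Max total: 288 pts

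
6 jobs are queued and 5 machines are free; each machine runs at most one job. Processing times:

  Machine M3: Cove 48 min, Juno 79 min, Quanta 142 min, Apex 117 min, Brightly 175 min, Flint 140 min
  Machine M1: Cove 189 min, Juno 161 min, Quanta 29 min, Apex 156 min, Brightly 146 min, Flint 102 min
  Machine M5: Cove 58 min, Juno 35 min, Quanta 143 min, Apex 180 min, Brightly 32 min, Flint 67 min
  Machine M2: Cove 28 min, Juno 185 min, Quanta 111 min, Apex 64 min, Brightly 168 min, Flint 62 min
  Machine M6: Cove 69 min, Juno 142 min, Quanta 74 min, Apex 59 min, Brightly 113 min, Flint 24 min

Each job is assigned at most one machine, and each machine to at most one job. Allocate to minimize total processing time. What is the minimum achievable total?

Minimum total: 192 min

Optimal: Juno→Machine M3 (79 min), Quanta→Machine M1 (29 min), Brightly→Machine M5 (32 min), Cove→Machine M2 (28 min), Flint→Machine M6 (24 min) — total 79+29+32+28+24 = 192 min.
Row-greedy (each job in turn takes its cheapest remaining machine) gives 326 min, worse by 134.
Next-best assignment: Cove→Machine M3, Quanta→Machine M1, Brightly→Machine M5, Apex→Machine M2, Flint→Machine M6 = 197 min.
No other one-to-one assignment undercuts 192 min.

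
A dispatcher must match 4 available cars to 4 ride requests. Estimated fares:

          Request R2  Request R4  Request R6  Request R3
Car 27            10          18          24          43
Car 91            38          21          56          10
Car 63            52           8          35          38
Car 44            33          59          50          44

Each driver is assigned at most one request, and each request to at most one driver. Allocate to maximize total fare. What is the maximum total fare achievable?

Optimal: Car 27→Request R3 ($43), Car 91→Request R6 ($56), Car 63→Request R2 ($52), Car 44→Request R4 ($59) — total 43+56+52+59 = $210.
Next-best assignment: Car 27→Request R3, Car 91→Request R2, Car 63→Request R6, Car 44→Request R4 = $175.
Swapping Car 63↔Car 27 (Car 63→Request R3 $38, Car 27→Request R2 $10) loses 47.
No other one-to-one assignment exceeds $210.

Max total: $210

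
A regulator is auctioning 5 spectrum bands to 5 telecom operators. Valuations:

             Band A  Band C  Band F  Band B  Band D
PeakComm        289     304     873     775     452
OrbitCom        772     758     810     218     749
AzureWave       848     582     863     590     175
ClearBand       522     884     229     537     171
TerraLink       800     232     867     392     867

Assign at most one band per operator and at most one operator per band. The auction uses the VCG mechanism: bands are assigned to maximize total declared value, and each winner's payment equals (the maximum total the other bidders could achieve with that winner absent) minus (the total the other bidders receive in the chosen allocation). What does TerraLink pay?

TerraLink pays $37M.

Efficient allocation: PeakComm→Band B ($775M), OrbitCom→Band F ($810M), AzureWave→Band A ($848M), ClearBand→Band C ($884M), TerraLink→Band D ($867M); total welfare W = $4184M.
TerraLink receives Band D at value $867M, so the others get W − 867 = $3317M.
Without TerraLink: best allocation of the remaining 4 bidders over all 5 bands is PeakComm→Band F ($873M), OrbitCom→Band D ($749M), AzureWave→Band A ($848M), ClearBand→Band C ($884M), total $3354M.
VCG payment = (others' best without TerraLink) − (others' welfare with TerraLink) = 3354 − 3317 = $37M.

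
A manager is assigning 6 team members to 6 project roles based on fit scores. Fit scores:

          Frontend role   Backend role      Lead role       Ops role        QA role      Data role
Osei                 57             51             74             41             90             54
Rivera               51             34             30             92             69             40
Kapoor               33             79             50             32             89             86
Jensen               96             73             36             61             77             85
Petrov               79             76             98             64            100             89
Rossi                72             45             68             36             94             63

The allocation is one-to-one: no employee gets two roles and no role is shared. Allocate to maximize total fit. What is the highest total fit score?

Max total: 524 pts

Optimal: Osei→Lead role (74 pts), Rivera→Ops role (92 pts), Kapoor→Backend role (79 pts), Jensen→Frontend role (96 pts), Petrov→Data role (89 pts), Rossi→QA role (94 pts) — total 74+92+79+96+89+94 = 524 pts.
Max-entry greedy (repeatedly take the single best remaining cell) gives 493 pts, worse by 31.
No other one-to-one assignment exceeds 524 pts.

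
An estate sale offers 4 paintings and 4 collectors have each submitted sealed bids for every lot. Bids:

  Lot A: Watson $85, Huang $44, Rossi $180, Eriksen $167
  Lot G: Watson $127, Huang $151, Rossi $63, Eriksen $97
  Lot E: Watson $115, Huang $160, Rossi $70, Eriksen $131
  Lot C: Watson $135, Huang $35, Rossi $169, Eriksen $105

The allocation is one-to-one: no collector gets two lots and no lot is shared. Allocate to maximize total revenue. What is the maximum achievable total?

This is a one-to-one assignment (maximum-weight bipartite matching).
Optimal: Watson→Lot G ($127), Huang→Lot E ($160), Rossi→Lot C ($169), Eriksen→Lot A ($167) — total 127+160+169+167 = $623.
Row-greedy (each collector in turn takes its best remaining lot) gives $572, worse by 51.
No other one-to-one assignment exceeds $623.

Max total: $623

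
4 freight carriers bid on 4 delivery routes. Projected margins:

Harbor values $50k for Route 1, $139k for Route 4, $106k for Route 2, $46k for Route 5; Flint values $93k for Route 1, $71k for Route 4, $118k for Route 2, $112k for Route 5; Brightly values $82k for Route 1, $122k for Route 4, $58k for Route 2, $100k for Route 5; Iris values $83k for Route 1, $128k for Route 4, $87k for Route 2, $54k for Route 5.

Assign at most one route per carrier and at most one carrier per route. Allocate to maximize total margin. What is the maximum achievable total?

Max total: $440k

Optimal: Harbor→Route 4 ($139k), Flint→Route 2 ($118k), Brightly→Route 5 ($100k), Iris→Route 1 ($83k) — total 139+118+100+83 = $440k.
Column-greedy (each route in turn goes to its best remaining carrier) gives $419k, worse by 21.
Next-best assignment: Harbor→Route 2, Flint→Route 5, Brightly→Route 1, Iris→Route 4 = $428k.
Every other assignment is strictly worse.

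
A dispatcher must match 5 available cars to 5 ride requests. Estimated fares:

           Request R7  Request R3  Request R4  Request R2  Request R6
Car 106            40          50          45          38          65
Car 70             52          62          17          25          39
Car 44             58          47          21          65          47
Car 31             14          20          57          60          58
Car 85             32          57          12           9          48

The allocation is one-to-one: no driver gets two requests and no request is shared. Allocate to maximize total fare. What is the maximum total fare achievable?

This is a one-to-one assignment (maximum-weight bipartite matching).
Optimal: Car 106→Request R6 ($65), Car 70→Request R7 ($52), Car 44→Request R2 ($65), Car 31→Request R4 ($57), Car 85→Request R3 ($57) — total 65+52+65+57+57 = $296.
Column-greedy (each request in turn goes to its best remaining driver) gives $263, worse by 33.

Max total: $296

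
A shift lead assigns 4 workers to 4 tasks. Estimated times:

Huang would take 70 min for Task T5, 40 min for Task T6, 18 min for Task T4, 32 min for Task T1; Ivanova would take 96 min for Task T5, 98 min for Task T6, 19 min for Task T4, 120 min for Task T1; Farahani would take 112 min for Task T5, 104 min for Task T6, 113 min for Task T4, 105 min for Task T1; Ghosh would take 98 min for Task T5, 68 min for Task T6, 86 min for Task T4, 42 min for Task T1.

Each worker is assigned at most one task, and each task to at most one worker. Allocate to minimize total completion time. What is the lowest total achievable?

Optimal: Huang→Task T6 (40 min), Ivanova→Task T4 (19 min), Farahani→Task T5 (112 min), Ghosh→Task T1 (42 min) — total 40+19+112+42 = 213 min.
Column-greedy (each task in turn goes to its cheapest remaining worker) gives 262 min, worse by 49.
Next-best assignment: Huang→Task T1, Ivanova→Task T4, Farahani→Task T5, Ghosh→Task T6 = 231 min.
No other one-to-one assignment undercuts 213 min.

Min total: 213 min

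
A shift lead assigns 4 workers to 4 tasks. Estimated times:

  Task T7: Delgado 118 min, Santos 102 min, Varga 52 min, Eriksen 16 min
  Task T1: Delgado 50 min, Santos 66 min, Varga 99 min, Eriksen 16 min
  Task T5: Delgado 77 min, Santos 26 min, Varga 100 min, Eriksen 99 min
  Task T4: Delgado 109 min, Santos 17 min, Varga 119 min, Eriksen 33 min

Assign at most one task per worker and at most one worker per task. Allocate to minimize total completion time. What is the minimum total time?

Minimum total: 161 min

Optimal: Delgado→Task T1 (50 min), Santos→Task T5 (26 min), Varga→Task T7 (52 min), Eriksen→Task T4 (33 min) — total 50+26+52+33 = 161 min.
Column-greedy (each task in turn goes to its cheapest remaining worker) gives 211 min, worse by 50.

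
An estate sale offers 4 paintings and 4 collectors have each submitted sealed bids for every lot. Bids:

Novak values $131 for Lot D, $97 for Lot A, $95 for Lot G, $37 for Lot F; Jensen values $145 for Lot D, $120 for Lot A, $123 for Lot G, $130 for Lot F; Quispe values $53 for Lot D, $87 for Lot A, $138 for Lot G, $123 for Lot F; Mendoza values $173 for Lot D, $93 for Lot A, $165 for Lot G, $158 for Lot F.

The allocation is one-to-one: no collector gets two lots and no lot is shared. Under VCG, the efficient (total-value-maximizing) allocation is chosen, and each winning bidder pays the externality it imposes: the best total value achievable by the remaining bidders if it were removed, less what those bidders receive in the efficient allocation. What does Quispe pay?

Quispe pays $17.

Efficient allocation: Novak→Lot D ($131), Jensen→Lot A ($120), Quispe→Lot G ($138), Mendoza→Lot F ($158); total welfare W = $547.
Quispe receives Lot G at value $138, so the others get W − 138 = $409.
Without Quispe: best allocation of the remaining 3 bidders over all 4 lots is Novak→Lot D ($131), Jensen→Lot F ($130), Mendoza→Lot G ($165), total $426.
VCG payment = (others' best without Quispe) − (others' welfare with Quispe) = 426 − 409 = $17.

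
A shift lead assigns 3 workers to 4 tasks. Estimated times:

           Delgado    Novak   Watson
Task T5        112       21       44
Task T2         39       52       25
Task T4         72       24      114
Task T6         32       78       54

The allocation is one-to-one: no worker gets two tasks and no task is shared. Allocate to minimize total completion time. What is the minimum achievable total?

Minimum total: 78 min

Optimal: Delgado→Task T6 (32 min), Novak→Task T5 (21 min), Watson→Task T2 (25 min) — total 32+21+25 = 78 min.
Column-greedy (each task in turn goes to its cheapest remaining worker) gives 118 min, worse by 40.
Every other assignment is strictly worse.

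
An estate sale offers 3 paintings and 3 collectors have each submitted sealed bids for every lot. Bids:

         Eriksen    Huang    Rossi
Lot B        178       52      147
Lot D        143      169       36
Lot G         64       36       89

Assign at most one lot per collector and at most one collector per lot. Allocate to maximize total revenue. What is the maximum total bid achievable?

Maximum total: $436

Treat this as an assignment problem: match each collector to one lot.
Optimal: Eriksen→Lot B ($178), Huang→Lot D ($169), Rossi→Lot G ($89) — total 178+169+89 = $436.
Swapping Rossi↔Huang (Rossi→Lot D $36, Huang→Lot G $36) loses 186.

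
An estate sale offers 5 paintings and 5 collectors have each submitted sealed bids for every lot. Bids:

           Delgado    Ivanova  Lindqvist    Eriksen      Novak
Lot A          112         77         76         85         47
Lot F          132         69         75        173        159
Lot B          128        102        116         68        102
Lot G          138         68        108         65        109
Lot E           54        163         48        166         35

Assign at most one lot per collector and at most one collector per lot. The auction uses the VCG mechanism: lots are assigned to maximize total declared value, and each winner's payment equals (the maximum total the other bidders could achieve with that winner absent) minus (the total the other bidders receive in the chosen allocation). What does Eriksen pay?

Efficient allocation: Delgado→Lot A ($112), Ivanova→Lot E ($163), Lindqvist→Lot B ($116), Eriksen→Lot F ($173), Novak→Lot G ($109); total welfare W = $673.
Eriksen receives Lot F at value $173, so the others get W − 173 = $500.
Without Eriksen: best allocation of the remaining 4 bidders over all 5 lots is Delgado→Lot G ($138), Ivanova→Lot E ($163), Lindqvist→Lot B ($116), Novak→Lot F ($159), total $576.
VCG payment = (others' best without Eriksen) − (others' welfare with Eriksen) = 576 − 500 = $76.

Eriksen pays $76.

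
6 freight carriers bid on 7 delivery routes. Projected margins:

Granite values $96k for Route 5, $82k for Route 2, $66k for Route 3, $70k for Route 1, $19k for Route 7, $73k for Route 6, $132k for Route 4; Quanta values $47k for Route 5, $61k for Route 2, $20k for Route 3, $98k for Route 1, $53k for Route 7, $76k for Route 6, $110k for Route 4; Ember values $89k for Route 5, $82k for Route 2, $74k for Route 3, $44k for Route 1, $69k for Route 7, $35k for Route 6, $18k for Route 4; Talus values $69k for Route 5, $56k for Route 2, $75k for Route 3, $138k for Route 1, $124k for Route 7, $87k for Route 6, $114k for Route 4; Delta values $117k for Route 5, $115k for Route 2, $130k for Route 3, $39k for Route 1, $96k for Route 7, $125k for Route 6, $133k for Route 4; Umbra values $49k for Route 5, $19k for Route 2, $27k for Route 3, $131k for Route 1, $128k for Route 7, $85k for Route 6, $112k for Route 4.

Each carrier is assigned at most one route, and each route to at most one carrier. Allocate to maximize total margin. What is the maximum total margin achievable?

Max total: $693k

Treat this as an assignment problem: match each carrier to one route.
Optimal: Granite→Route 4 ($132k), Quanta→Route 6 ($76k), Ember→Route 5 ($89k), Talus→Route 1 ($138k), Delta→Route 3 ($130k), Umbra→Route 7 ($128k) — total 132+76+89+138+130+128 = $693k.
Row-greedy (each carrier in turn takes its best remaining route) gives $658k, worse by 35.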